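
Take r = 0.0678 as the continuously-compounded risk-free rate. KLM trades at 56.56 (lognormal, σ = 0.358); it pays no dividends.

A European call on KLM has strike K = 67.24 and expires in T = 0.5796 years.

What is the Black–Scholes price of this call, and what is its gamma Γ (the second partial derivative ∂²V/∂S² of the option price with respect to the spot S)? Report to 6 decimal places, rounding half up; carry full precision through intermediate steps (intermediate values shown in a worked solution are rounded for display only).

σ√T = 0.358·√0.5796 = 0.272551
d₁ = (ln(S/K) + (r+σ²/2)T) / (σ√T) = (ln(56.56/67.24) + (0.0678+0.358²/2)·0.5796) / 0.272551 = (-0.172966 + 0.076439) / 0.272551 = -0.354163
d₂ = d₁ − σ√T = -0.354163 − 0.272551 = -0.626714
e^{−rT} = 0.961465
N(d₁) = 0.361608,  N(d₂) = 0.265423
Call price V = S·N(d₁) − K·e^{−rT}·N(d₂) = 20.452559 − 17.159332 = 3.293227
φ(d₁) = (1/√(2π))·e^{−d₁²/2} = 0.374691
Γ = φ(d₁) / (S·σ·√T) = 0.024306

price = 3.293227
Γ = 0.024306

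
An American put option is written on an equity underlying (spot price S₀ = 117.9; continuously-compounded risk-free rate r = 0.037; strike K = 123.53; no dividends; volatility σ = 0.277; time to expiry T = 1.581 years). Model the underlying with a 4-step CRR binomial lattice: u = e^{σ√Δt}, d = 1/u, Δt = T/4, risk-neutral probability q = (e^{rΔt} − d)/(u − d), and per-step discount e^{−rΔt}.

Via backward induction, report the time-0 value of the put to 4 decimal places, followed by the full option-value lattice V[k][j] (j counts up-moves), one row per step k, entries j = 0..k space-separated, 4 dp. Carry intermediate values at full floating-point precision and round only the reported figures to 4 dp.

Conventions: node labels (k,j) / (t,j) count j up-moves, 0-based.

price = 16.7056
tree:
16.7056
26.5272 7.3247
40.3054 13.4584 1.3743
53.6069 24.4735 2.7816 0.0000
64.7825 40.3054 5.6300 0.0000 0.0000

params: Δt=0.39525 u=1.19023 d=0.84017 q=0.49866 e^(-rΔt)=0.98548
t_4 payoffs: 64.7825 40.3054 5.6300 0.0000 0.0000
k=3: node(3,0) S=69.9231 payoff=53.6069 vs cont=51.8135 → 53.6069 [stop]  node(3,1) S=99.0565 payoff=24.4735 vs cont=22.6802 → 24.4735 [stop]  node(3,2) S=140.3282 payoff=0.0000 vs cont=2.7816 → 2.7816 [wait]  node(3,3) S=198.7957 payoff=0.0000 vs cont=0.0000 → 0.0000 [wait]
k=2: node(2,0) S=83.2246 payoff=40.3054 vs cont=38.5120 → 40.3054 [stop]  node(2,1) S=117.9000 payoff=5.6300 vs cont=13.4584 → 13.4584 [wait]  node(2,2) S=167.0228 payoff=0.0000 vs cont=1.3743 → 1.3743 [wait]
k=1: node(1,0) S=99.0565 payoff=24.4735 vs cont=26.5272 → 26.5272 [wait]  node(1,1) S=140.3282 payoff=0.0000 vs cont=7.3247 → 7.3247 [wait]
k=0: node(0,0) S=117.9000 payoff=5.6300 vs cont=16.7056 → 16.7056 [wait]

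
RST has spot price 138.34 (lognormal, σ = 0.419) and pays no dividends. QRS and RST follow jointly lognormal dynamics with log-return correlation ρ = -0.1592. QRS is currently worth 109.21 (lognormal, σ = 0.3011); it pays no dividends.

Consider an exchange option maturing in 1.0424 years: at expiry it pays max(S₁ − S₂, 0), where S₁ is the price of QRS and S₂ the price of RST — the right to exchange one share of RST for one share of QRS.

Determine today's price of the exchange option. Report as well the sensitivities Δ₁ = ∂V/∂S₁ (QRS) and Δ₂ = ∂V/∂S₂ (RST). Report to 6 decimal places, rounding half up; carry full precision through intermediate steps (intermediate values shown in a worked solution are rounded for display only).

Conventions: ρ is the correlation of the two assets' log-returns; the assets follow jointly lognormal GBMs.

exchange price = 15.273861
Δ1 = 0.445987
Δ2 = -0.241668

σ_eff = √(σ₁² + σ₂² − 2ρσ₁σ₂) = √(0.3011² + 0.419² − 2·-0.1592·0.3011·0.419) = 0.553527
d₁ = (ln(S₁/S₂) + (q₂ − q₁ + σ_eff²/2)T) / (σ_eff√T) = (ln(109.21/138.34) + (0.0 − 0.0 + 0.153196)·1.0424) / 0.565140 = -0.135808
d₂ = d₁ − σ_eff√T = -0.135808 − 0.565140 = -0.700947
N(d₁) = 0.445987,  N(d₂) = 0.241668
V = S₁·e^{−q₁T}·N(d₁) − S₂·e^{−q₂T}·N(d₂) = 48.706199 − 33.432338 = 15.273861
Key observation: no risk-free rate is needed — with the second asset as numeraire the exchange option is a call on the ratio S₁/S₂, and r cancels out of the value.
Δ₁ = e^{−q₁T}·N(d₁) = 0.445987;  Δ₂ = −e^{−q₂T}·N(d₂) = -0.241668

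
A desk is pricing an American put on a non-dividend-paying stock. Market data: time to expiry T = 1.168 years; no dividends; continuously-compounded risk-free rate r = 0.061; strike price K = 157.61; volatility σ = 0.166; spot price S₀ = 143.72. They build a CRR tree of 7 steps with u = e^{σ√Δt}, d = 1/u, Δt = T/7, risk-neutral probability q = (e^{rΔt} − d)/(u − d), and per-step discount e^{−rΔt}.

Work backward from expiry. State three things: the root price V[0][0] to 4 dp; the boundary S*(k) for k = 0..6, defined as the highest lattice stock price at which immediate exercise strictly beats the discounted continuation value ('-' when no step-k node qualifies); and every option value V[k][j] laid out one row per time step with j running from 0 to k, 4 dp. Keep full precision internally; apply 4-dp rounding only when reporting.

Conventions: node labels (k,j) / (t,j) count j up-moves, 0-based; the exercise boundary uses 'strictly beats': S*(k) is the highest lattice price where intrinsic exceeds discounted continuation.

params: Δt=0.16686 u=1.07016 d=0.93444 q=0.55843 e^(-rΔt)=0.98987
t_7 payoffs: 68.2019 55.2161 40.3442 23.3123 3.8066 0.0000 0.0000 0.0000
t_6: node(6,0) S=95.6810 payoff=61.9290 vs cont=60.3330 → 61.9290 [stop]  node(6,1) S=109.5778 payoff=48.0322 vs cont=46.4361 → 48.0322 [stop]  node(6,2) S=125.4931 payoff=32.1169 vs cont=30.5208 → 32.1169 [stop]  node(6,3) S=143.7200 payoff=13.8900 vs cont=12.2939 → 13.8900 [stop]  node(6,4) S=164.5942 payoff=0.0000 vs cont=1.6639 → 1.6639 [wait]  node(6,5) S=188.5001 payoff=0.0000 vs cont=0.0000 → 0.0000 [wait]  node(6,6) S=215.8782 payoff=0.0000 vs cont=0.0000 → 0.0000 [wait]  ⇒ S*(6)=143.7200
t_5: node(5,0) S=102.3939 payoff=55.2161 vs cont=53.6200 → 55.2161 [stop]  node(5,1) S=117.2658 payoff=40.3442 vs cont=38.7481 → 40.3442 [stop]  node(5,2) S=134.2977 payoff=23.3123 vs cont=21.7162 → 23.3123 [stop]  node(5,3) S=153.8034 payoff=3.8066 vs cont=6.9910 → 6.9910 [wait]  node(5,4) S=176.1420 payoff=0.0000 vs cont=0.7273 → 0.7273 [wait]  node(5,5) S=201.7252 payoff=0.0000 vs cont=0.0000 → 0.0000 [wait]  ⇒ S*(5)=134.2977
t_4: node(4,0) S=109.5778 payoff=48.0322 vs cont=46.4361 → 48.0322 [stop]  node(4,1) S=125.4931 payoff=32.1169 vs cont=30.5208 → 32.1169 [stop]  node(4,2) S=143.7200 payoff=13.8900 vs cont=14.0542 → 14.0542 [wait]  node(4,3) S=164.5942 payoff=0.0000 vs cont=3.4578 → 3.4578 [wait]  node(4,4) S=188.5001 payoff=0.0000 vs cont=0.3179 → 0.3179 [wait]  ⇒ S*(4)=125.4931
t_3: node(3,0) S=117.2658 payoff=40.3442 vs cont=38.7481 → 40.3442 [stop]  node(3,1) S=134.2977 payoff=23.3123 vs cont=21.8070 → 23.3123 [stop]  node(3,2) S=153.8034 payoff=3.8066 vs cont=8.0544 → 8.0544 [wait]  node(3,3) S=176.1420 payoff=0.0000 vs cont=1.6871 → 1.6871 [wait]  ⇒ S*(3)=134.2977
t_2: node(2,0) S=125.4931 payoff=32.1169 vs cont=30.5208 → 32.1169 [stop]  node(2,1) S=143.7200 payoff=13.8900 vs cont=14.6420 → 14.6420 [wait]  node(2,2) S=164.5942 payoff=0.0000 vs cont=4.4531 → 4.4531 [wait]  ⇒ S*(2)=125.4931
t_1: node(1,0) S=134.2977 payoff=23.3123 vs cont=22.1319 → 23.3123 [stop]  node(1,1) S=153.8034 payoff=3.8066 vs cont=8.8616 → 8.8616 [wait]  ⇒ S*(1)=134.2977
t_0: node(0,0) S=143.7200 payoff=13.8900 vs cont=15.0882 → 15.0882 [wait]  ⇒ S*(0)=-

price = 15.0882
boundary = - 134.2977 125.4931 134.2977 125.4931 134.2977 143.7200
tree:
15.0882
23.3123 8.8616
32.1169 14.6420 4.4531
40.3442 23.3123 8.0544 1.6871
48.0322 32.1169 14.0542 3.4578 0.3179
55.2161 40.3442 23.3123 6.9910 0.7273 0.0000
61.9290 48.0322 32.1169 13.8900 1.6639 0.0000 0.0000
68.2019 55.2161 40.3442 23.3123 3.8066 0.0000 0.0000 0.0000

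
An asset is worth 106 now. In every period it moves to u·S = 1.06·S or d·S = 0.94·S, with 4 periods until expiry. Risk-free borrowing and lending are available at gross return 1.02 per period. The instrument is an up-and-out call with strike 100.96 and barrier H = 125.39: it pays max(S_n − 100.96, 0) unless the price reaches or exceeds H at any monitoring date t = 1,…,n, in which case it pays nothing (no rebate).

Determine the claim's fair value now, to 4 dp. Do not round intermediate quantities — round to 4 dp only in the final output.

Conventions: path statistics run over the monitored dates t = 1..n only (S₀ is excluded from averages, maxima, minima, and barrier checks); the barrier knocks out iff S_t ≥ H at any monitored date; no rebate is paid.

price = 6.0196

No-arbitrage gives p* = (R−d)/(u−d) = 0.6667: enumerate every path, weight its payoff by its p*-probability, and discount by R^4.
Enumerate all 2^4 = 16 price paths (U = up ×1.06, D = down ×0.94); each path with k up-moves has probability p*^k·(1−p*)^(4−k).
DDDD: M=99.6400, payoff=0.0000, prob=0.012346
UDDD: M=112.3600, payoff=0.0000, prob=0.024691
DUDD: M=105.6184, payoff=0.0000, prob=0.024691
UUDD: M=119.1016, payoff=4.2782, prob=0.049383
DDUD: M=99.6400, payoff=0.0000, prob=0.024691
UDUD: M=112.3600, payoff=4.2782, prob=0.049383
DUUD: M=111.9555, payoff=4.2782, prob=0.049383
UUUD: M=126.2477, payoff=0.0000, prob=0.098765
DDDU: M=99.6400, payoff=0.0000, prob=0.024691
UDDU: M=112.3600, payoff=4.2782, prob=0.049383
DUDU: M=105.6184, payoff=4.2782, prob=0.049383
UUDU: M=119.1016, payoff=17.7128, prob=0.098765
DDUU: M=105.2382, payoff=4.2782, prob=0.049383
UDUU: M=118.6728, payoff=17.7128, prob=0.098765
DUUU: M=118.6728, payoff=17.7128, prob=0.098765
UUUU: M=133.8226, payoff=0.0000, prob=0.197531
Price = Σ prob·payoff / R^4 = 6.515854 / 1.082432 = 6.0196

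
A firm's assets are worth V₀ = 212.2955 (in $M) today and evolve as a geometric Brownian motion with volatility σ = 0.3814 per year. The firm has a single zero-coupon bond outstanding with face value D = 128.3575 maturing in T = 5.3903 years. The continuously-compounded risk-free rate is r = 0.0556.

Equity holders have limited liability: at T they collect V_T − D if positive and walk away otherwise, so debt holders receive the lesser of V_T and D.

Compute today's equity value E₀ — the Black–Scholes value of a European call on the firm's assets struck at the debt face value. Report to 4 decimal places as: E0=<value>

E0=128.9342

Apply the equity-as-call identities (strike 128.3575, horizon 5.3903 years):
d₁ = [ln(V₀/D) + (r + σ²/2)T] / (σ√T)
   = [ln(212.2955/128.3575) + (0.0556 + 0.5·0.3814²)·5.3903] / (0.3814·√5.3903)
   = [0.503160 + 0.691753] / 0.885497 = 1.349426
d₂ = d₁ − σ√T = 1.349426 − 0.885497 = 0.463929
N(d₁) = 0.911400,  N(d₂) = 0.678651,  e^(−rT) = 0.741040
E₀ = V₀·N(d₁) − D·e^(−rT)·N(d₂)
   = 212.2955·0.911400 − 128.3575·0.741040·0.678651 = 128.934180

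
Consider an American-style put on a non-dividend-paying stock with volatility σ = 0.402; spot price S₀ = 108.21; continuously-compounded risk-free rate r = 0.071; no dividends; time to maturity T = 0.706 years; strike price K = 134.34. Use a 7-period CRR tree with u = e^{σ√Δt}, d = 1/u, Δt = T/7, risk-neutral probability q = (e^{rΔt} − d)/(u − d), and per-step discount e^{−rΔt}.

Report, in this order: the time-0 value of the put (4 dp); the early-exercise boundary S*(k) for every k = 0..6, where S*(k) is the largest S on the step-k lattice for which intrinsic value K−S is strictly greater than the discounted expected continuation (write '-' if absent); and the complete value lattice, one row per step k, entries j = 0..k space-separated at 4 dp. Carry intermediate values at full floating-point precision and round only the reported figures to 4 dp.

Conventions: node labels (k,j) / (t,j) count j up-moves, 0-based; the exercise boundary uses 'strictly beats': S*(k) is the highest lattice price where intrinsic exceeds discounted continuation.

price = 29.5870
boundary = - - 83.8257 95.2406 83.8257 95.2406 108.2100
tree:
29.5870
39.3448 20.1081
50.5143 28.5739 11.8038
60.5611 39.0994 18.3009 5.3781
69.4038 50.5143 27.3805 9.3471 1.4261
77.1867 60.5611 39.0994 15.8784 2.8510 0.0000
84.0367 69.4038 50.5143 26.1300 5.6996 0.0000 0.0000
90.0657 77.1867 60.5611 39.0994 11.3945 0.0000 0.0000 0.0000

Δt=0.10086, u=1.13617, d=0.88015, q=0.49620, disc=e^(-rΔt)=0.99286
k=7 terminal: V=max(K-S,0) → 90.0657 77.1867 60.5611 39.0994 11.3945 0.0000 0.0000 0.0000
k=6: j=0 S=50.3033 intr=84.0367 cont=83.0782 V=84.0367[EX]; j=1 S=64.9362 intr=69.4038 cont=68.4453 V=69.4038[EX]; j=2 S=83.8257 intr=50.5143 cont=49.5558 V=50.5143[EX]; j=3 S=108.2100 intr=26.1300 cont=25.1714 V=26.1300[EX]; j=4 S=139.6876 intr=0.0000 cont=5.6996 V=5.6996[hold]; j=5 S=180.3217 intr=0.0000 cont=0.0000 V=0.0000[hold]; j=6 S=232.7761 intr=0.0000 cont=0.0000 V=0.0000[hold]  S*(6)=108.2100
k=5: j=0 S=57.1533 intr=77.1867 cont=76.2281 V=77.1867[EX]; j=1 S=73.7789 intr=60.5611 cont=59.6026 V=60.5611[EX]; j=2 S=95.2406 intr=39.0994 cont=38.1408 V=39.0994[EX]; j=3 S=122.9455 intr=11.3945 cont=15.8784 V=15.8784[hold]; j=4 S=158.7095 intr=0.0000 cont=2.8510 V=2.8510[hold]; j=5 S=204.8770 intr=0.0000 cont=0.0000 V=0.0000[hold]  S*(5)=95.2406
k=4: j=0 S=64.9362 intr=69.4038 cont=68.4453 V=69.4038[EX]; j=1 S=83.8257 intr=50.5143 cont=49.5558 V=50.5143[EX]; j=2 S=108.2100 intr=26.1300 cont=27.3805 V=27.3805[hold]; j=3 S=139.6876 intr=0.0000 cont=9.3471 V=9.3471[hold]; j=4 S=180.3217 intr=0.0000 cont=1.4261 V=1.4261[hold]  S*(4)=83.8257
k=3: j=0 S=73.7789 intr=60.5611 cont=59.6026 V=60.5611[EX]; j=1 S=95.2406 intr=39.0994 cont=38.7569 V=39.0994[EX]; j=2 S=122.9455 intr=11.3945 cont=18.3009 V=18.3009[hold]; j=3 S=158.7095 intr=0.0000 cont=5.3781 V=5.3781[hold]  S*(3)=95.2406
k=2: j=0 S=83.8257 intr=50.5143 cont=49.5558 V=50.5143[EX]; j=1 S=108.2100 intr=26.1300 cont=28.5739 V=28.5739[hold]; j=2 S=139.6876 intr=0.0000 cont=11.8038 V=11.8038[hold]  S*(2)=83.8257
k=1: j=0 S=95.2406 intr=39.0994 cont=39.3448 V=39.3448[hold]; j=1 S=122.9455 intr=11.3945 cont=20.1081 V=20.1081[hold]  S*(1)=-
k=0: j=0 S=108.2100 intr=26.1300 cont=29.5870 V=29.5870[hold]  S*(0)=-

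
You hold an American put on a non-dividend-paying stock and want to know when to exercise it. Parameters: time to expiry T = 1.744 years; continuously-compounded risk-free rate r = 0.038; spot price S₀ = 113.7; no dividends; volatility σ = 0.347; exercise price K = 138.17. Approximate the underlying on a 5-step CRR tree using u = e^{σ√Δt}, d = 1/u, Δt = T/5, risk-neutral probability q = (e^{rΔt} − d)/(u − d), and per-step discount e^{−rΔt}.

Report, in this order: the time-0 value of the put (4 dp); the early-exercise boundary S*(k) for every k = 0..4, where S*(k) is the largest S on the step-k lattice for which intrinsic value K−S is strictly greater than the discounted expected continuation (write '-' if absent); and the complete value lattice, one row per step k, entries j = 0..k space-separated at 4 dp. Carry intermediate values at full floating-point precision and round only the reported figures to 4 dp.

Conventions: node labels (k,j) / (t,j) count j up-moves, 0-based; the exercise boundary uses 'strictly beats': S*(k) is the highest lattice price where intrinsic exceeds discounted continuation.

price = 32.1045
boundary = - - 75.4667 92.6314 113.7000
tree:
32.1045
45.9944 18.0236
62.7033 29.2603 6.4121
76.6873 45.5386 12.5262 0.0000
88.0800 62.7033 24.4700 0.0000 0.0000
97.3617 76.6873 45.5386 0.0000 0.0000 0.0000

params: Δt=0.34880 u=1.22745 d=0.81470 q=0.48127 e^(-rΔt)=0.98683
t_5 payoffs: 97.3617 76.6873 45.5386 0.0000 0.0000 0.0000
t_4: node(4,0) S=50.0900 payoff=88.0800 vs cont=86.2608 → 88.0800 [stop]  node(4,1) S=75.4667 payoff=62.7033 vs cont=60.8840 → 62.7033 [stop]  node(4,2) S=113.7000 payoff=24.4700 vs cont=23.3112 → 24.4700 [stop]  node(4,3) S=171.3032 payoff=0.0000 vs cont=0.0000 → 0.0000 [wait]  node(4,4) S=258.0895 payoff=0.0000 vs cont=0.0000 → 0.0000 [wait]  ⇒ S*(4)=113.7000
t_3: node(3,0) S=61.4827 payoff=76.6873 vs cont=74.8680 → 76.6873 [stop]  node(3,1) S=92.6314 payoff=45.5386 vs cont=43.7194 → 45.5386 [stop]  node(3,2) S=139.5606 payoff=0.0000 vs cont=12.5262 → 12.5262 [wait]  node(3,3) S=210.2654 payoff=0.0000 vs cont=0.0000 → 0.0000 [wait]  ⇒ S*(3)=92.6314
t_2: node(2,0) S=75.4667 payoff=62.7033 vs cont=60.8840 → 62.7033 [stop]  node(2,1) S=113.7000 payoff=24.4700 vs cont=29.2603 → 29.2603 [wait]  node(2,2) S=171.3032 payoff=0.0000 vs cont=6.4121 → 6.4121 [wait]  ⇒ S*(2)=75.4667
t_1: node(1,0) S=92.6314 payoff=45.5386 vs cont=45.9944 → 45.9944 [wait]  node(1,1) S=139.5606 payoff=0.0000 vs cont=18.0236 → 18.0236 [wait]  ⇒ S*(1)=-
t_0: node(0,0) S=113.7000 payoff=24.4700 vs cont=32.1045 → 32.1045 [wait]  ⇒ S*(0)=-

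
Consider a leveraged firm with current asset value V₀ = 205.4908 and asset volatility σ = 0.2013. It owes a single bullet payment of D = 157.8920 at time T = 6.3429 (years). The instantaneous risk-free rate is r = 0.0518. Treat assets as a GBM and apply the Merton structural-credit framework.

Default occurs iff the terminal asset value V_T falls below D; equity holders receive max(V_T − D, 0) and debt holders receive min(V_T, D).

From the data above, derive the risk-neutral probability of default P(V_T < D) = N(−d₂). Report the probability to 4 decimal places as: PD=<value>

PD=0.1803

With assets at 205.4908 and a single debt payment of 157.8920 at 6.3429 years:
d₁ = [ln(V₀/D) + (r + σ²/2)T] / (σ√T)
   = [ln(205.4908/157.8920) + (0.0518 + 0.5·0.2013²)·6.3429] / (0.2013·√6.3429)
   = [0.263490 + 0.457075] / 0.506976 = 1.421299
d₂ = d₁ − σ√T = 1.421299 − 0.506976 = 0.914322
risk-neutral PD = N(−d₂) = N(-0.914322) = 0.180274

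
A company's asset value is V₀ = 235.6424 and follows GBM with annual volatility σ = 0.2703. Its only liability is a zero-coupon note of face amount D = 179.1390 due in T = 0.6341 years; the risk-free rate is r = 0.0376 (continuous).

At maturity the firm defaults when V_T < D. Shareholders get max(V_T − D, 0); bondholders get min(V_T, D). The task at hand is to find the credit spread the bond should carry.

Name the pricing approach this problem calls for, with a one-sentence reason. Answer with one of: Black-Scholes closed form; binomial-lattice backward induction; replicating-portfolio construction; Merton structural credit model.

Key observation: with the firm-asset dynamics (V₀ = 235.6424) and a single zero-coupon liability of face 179.1390 given, debt value, spread, and default probability all derive from the option view of the balance sheet.

framework: Merton structural credit model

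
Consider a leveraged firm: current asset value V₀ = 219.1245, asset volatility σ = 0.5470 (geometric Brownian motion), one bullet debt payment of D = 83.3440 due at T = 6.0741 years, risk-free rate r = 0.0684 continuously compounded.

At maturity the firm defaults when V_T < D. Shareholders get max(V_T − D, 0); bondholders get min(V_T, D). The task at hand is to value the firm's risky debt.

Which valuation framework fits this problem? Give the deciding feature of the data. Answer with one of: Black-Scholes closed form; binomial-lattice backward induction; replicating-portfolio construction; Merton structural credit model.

framework: Merton structural credit model

Key observation: the data describe a firm's assets (V₀ = 219.1245, GBM) and a single zero-coupon debt of face 83.3440, so credit quantities follow from equity-as-call in the structural model.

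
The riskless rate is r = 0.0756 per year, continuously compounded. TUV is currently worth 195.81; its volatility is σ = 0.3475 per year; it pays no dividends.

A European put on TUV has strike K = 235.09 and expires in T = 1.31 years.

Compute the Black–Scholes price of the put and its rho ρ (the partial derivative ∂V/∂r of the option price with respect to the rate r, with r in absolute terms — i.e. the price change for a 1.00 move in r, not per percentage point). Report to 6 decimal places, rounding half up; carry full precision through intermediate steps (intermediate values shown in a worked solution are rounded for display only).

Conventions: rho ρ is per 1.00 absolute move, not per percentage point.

σ√T = 0.3475·√1.31 = 0.397732
d₁ = (ln(S/K) + (r+σ²/2)T) / (σ√T) = (ln(195.81/235.09) + (0.0756+0.3475²/2)·1.31) / 0.397732 = (-0.182824 + 0.178131) / 0.397732 = -0.011798
d₂ = d₁ − σ√T = -0.011798 − 0.397732 = -0.409530
e^{−rT} = 0.905710
N(−d₁) = 0.504706,  N(−d₂) = 0.658924
Put price V = K·e^{−rT}·N(−d₂) − S·N(−d₁) = 140.300425 − 98.826569 = 41.473856
ρ = −K·T·e^{−rT}·N(−d₂) = -183.793556

price = 41.473856
ρ = -183.793556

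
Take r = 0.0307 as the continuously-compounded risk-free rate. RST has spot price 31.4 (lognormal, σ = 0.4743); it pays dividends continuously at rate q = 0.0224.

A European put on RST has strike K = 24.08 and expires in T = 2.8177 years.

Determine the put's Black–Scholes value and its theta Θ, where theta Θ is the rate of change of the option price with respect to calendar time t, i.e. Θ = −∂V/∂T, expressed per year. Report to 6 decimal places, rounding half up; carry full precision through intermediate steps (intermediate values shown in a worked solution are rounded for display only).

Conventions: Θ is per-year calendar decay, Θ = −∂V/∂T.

σ√T = 0.4743·√2.8177 = 0.796160
d₁ = (ln(S/K) + (r−q+σ²/2)T) / (σ√T) = (ln(31.4/24.08) + (0.0307−0.0224+0.4743²/2)·2.8177) / 0.796160 = (0.265426 + 0.340322) / 0.796160 = 0.760838
d₂ = d₁ − σ√T = 0.760838 − 0.796160 = -0.035323
e^{−rT} = 0.917132
e^{−qT} = 0.938834
N(−d₁) = 0.223377,  N(−d₂) = 0.514089
Put price V = K·e^{−rT}·N(−d₂) − S·e^{−qT}·N(−d₁) = 11.353418 − 6.585018 = 4.768400
φ(d₁) = (1/√(2π))·e^{−d₁²/2} = 0.298682
Θ = −S·e^{−qT}·φ(d₁)·σ/(2√T) − q·S·e^{−qT}·N(−d₁) + r·K·e^{−rT}·N(−d₂) = −1.243951 − 0.147504 + 0.348550 = -1.042906

price = 4.768400
Θ = -1.042906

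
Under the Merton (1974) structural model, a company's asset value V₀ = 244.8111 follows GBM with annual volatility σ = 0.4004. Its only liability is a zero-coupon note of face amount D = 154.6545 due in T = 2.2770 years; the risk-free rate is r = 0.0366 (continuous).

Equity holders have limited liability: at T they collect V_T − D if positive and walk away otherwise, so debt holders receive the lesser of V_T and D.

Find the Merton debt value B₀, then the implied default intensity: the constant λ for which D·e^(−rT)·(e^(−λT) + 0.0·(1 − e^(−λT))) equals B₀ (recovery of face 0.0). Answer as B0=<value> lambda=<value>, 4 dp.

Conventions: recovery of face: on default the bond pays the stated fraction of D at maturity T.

Work the structural quantities from V₀ = 244.8111 against face 154.6545:
d₁ = [ln(V₀/D) + (r + σ²/2)T] / (σ√T)
   = [ln(244.8111/154.6545) + (0.0366 + 0.5·0.4004²)·2.2770] / (0.4004·√2.2770)
   = [0.459293 + 0.265863] / 0.604193 = 1.200206
d₂ = d₁ − σ√T = 1.200206 − 0.604193 = 0.596013
N(d₁) = 0.884970,  N(d₂) = 0.724417,  e^(−rT) = 0.920040
E₀ = V₀·N(d₁) − D·e^(−rT)·N(d₂)
   = 244.8111·0.884970 − 154.6545·0.920040·0.724417 = 113.574516
B₀ = V₀ − E₀ = 244.8111 − 113.574516 = 131.236584
e^(−λT) = (B₀·e^(rT)/D − 0)/(1 − 0) = (131.2366·1.086909/154.6545 − 0)/1 = 0.92232871
λ = −ln(0.92232871)/2.2770 = 0.035509

B0=131.2366 lambda=0.0355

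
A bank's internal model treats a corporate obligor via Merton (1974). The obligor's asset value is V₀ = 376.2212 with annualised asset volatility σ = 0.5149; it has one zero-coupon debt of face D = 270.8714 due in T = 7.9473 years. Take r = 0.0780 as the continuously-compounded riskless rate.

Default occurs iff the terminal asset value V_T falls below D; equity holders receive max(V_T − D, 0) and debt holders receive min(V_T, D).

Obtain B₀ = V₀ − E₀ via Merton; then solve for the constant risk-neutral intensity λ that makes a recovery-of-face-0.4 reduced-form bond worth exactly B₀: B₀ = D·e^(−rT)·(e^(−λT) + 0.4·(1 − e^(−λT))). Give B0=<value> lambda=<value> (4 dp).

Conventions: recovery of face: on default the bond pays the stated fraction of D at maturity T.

Work the structural quantities from V₀ = 376.2212 against face 270.8714:
d₁ = [ln(V₀/D) + (r + σ²/2)T] / (σ√T)
   = [ln(376.2212/270.8714) + (0.0780 + 0.5·0.5149²)·7.9473] / (0.5149·√7.9473)
   = [0.328533 + 1.673391] / 1.451552 = 1.379161
d₂ = d₁ − σ√T = 1.379161 − 1.451552 = -0.072391
N(d₁) = 0.916077,  N(d₂) = 0.471145,  e^(−rT) = 0.538004
E₀ = V₀·N(d₁) − D·e^(−rT)·N(d₂)
   = 376.2212·0.916077 − 270.8714·0.538004·0.471145 = 275.987814
B₀ = V₀ − E₀ = 376.2212 − 275.987814 = 100.233386
e^(−λT) = (B₀·e^(rT)/D − 0.4)/(1 − 0.4) = (100.2334·1.858722/270.8714 − 0.4)/0.6 = 0.47967111
λ = −ln(0.47967111)/7.9473 = 0.092441

B0=100.2334 lambda=0.0924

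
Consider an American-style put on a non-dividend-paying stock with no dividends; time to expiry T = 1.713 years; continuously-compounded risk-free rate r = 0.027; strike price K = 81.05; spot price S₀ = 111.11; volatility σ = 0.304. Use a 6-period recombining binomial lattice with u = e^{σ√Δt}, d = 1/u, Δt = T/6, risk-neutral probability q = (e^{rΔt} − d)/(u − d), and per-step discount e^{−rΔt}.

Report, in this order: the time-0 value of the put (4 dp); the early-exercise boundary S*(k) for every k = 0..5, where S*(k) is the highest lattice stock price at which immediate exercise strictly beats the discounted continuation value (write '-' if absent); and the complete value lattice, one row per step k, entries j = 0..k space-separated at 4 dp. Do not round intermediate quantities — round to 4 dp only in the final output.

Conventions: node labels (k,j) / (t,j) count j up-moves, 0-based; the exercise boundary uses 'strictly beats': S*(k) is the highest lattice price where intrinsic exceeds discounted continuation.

params: Δt=0.28550 u=1.17637 d=0.85007 q=0.48320 e^(-rΔt)=0.99232
t_6 payoffs: 39.1235 23.0302 0.7594 0.0000 0.0000 0.0000 0.0000
t_5: node(5,0) S=49.3211 payoff=31.7289 vs cont=31.1066 → 31.7289 [stop]  node(5,1) S=68.2528 payoff=12.7972 vs cont=12.1748 → 12.7972 [stop]  node(5,2) S=94.4515 payoff=0.0000 vs cont=0.3894 → 0.3894 [wait]  node(5,3) S=130.7065 payoff=0.0000 vs cont=0.0000 → 0.0000 [wait]  node(5,4) S=180.8779 payoff=0.0000 vs cont=0.0000 → 0.0000 [wait]  node(5,5) S=250.3075 payoff=0.0000 vs cont=0.0000 → 0.0000 [wait]  ⇒ S*(5)=68.2528
t_4: node(4,0) S=58.0198 payoff=23.0302 vs cont=22.4078 → 23.0302 [stop]  node(4,1) S=80.2906 payoff=0.7594 vs cont=6.7496 → 6.7496 [wait]  node(4,2) S=111.1100 payoff=0.0000 vs cont=0.1997 → 0.1997 [wait]  node(4,3) S=153.7593 payoff=0.0000 vs cont=0.0000 → 0.0000 [wait]  node(4,4) S=212.7795 payoff=0.0000 vs cont=0.0000 → 0.0000 [wait]  ⇒ S*(4)=58.0198
t_3: node(3,0) S=68.2528 payoff=12.7972 vs cont=15.0470 → 15.0470 [wait]  node(3,1) S=94.4515 payoff=0.0000 vs cont=3.5572 → 3.5572 [wait]  node(3,2) S=130.7065 payoff=0.0000 vs cont=0.1024 → 0.1024 [wait]  node(3,3) S=180.8779 payoff=0.0000 vs cont=0.0000 → 0.0000 [wait]  ⇒ S*(3)=-
t_2: node(2,0) S=80.2906 payoff=0.7594 vs cont=9.4223 → 9.4223 [wait]  node(2,1) S=111.1100 payoff=0.0000 vs cont=1.8734 → 1.8734 [wait]  node(2,2) S=153.7593 payoff=0.0000 vs cont=0.0525 → 0.0525 [wait]  ⇒ S*(2)=-
t_1: node(1,0) S=94.4515 payoff=0.0000 vs cont=5.7303 → 5.7303 [wait]  node(1,1) S=130.7065 payoff=0.0000 vs cont=0.9859 → 0.9859 [wait]  ⇒ S*(1)=-
t_0: node(0,0) S=111.1100 payoff=0.0000 vs cont=3.4114 → 3.4114 [wait]  ⇒ S*(0)=-

price = 3.4114
boundary = - - - - 58.0198 68.2528
tree:
3.4114
5.7303 0.9859
9.4223 1.8734 0.0525
15.0470 3.5572 0.1024 0.0000
23.0302 6.7496 0.1997 0.0000 0.0000
31.7289 12.7972 0.3894 0.0000 0.0000 0.0000
39.1235 23.0302 0.7594 0.0000 0.0000 0.0000 0.0000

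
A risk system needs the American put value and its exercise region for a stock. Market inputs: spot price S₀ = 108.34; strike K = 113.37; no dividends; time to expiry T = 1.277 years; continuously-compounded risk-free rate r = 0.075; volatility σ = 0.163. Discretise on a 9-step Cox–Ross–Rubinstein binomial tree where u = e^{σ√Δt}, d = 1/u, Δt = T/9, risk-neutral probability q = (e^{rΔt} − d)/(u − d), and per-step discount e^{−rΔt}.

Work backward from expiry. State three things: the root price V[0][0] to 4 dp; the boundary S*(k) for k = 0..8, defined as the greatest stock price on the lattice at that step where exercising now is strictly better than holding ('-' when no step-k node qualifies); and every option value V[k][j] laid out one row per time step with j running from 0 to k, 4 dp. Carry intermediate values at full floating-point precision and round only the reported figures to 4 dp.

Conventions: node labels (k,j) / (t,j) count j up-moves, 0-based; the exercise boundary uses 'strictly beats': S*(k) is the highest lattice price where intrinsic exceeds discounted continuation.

price = 7.1582
boundary = - 101.8881 95.8205 101.8881 95.8205 101.8881 95.8205 101.8881 108.3400
tree:
7.1582
11.4819 4.0533
17.5495 6.9371 1.9689
23.2558 11.4819 3.6624 0.7371
28.6223 17.5495 6.6096 1.5231 0.1622
33.6692 23.2558 11.4819 3.0835 0.3827 0.0000
38.4156 28.6223 17.5495 6.0711 0.9032 0.0000 0.0000
42.8793 33.6692 23.2558 11.4819 2.1314 0.0000 0.0000 0.0000
47.0772 38.4156 28.6223 17.5495 5.0300 0.0000 0.0000 0.0000 0.0000
51.0250 42.8793 33.6692 23.2558 11.4819 0.0000 0.0000 0.0000 0.0000 0.0000

Δt=0.14189, u=1.06332, d=0.94045, q=0.57172, disc=e^(-rΔt)=0.98941
k=9 terminal: V=max(K-S,0) → 51.0250 42.8793 33.6692 23.2558 11.4819 0.0000 0.0000 0.0000 0.0000 0.0000
k=8: j=0 S=66.2928 intr=47.0772 cont=45.8771 V=47.0772[EX]; j=1 S=74.9544 intr=38.4156 cont=37.2155 V=38.4156[EX]; j=2 S=84.7477 intr=28.6223 cont=27.4223 V=28.6223[EX]; j=3 S=95.8205 intr=17.5495 cont=16.3495 V=17.5495[EX]; j=4 S=108.3400 intr=5.0300 cont=4.8654 V=5.0300[EX]; j=5 S=122.4953 intr=0.0000 cont=0.0000 V=0.0000[hold]; j=6 S=138.5001 intr=0.0000 cont=0.0000 V=0.0000[hold]; j=7 S=156.5959 intr=0.0000 cont=0.0000 V=0.0000[hold]; j=8 S=177.0562 intr=0.0000 cont=0.0000 V=0.0000[hold]  S*(8)=108.3400
k=7: j=0 S=70.4907 intr=42.8793 cont=41.6792 V=42.8793[EX]; j=1 S=79.7008 intr=33.6692 cont=32.4692 V=33.6692[EX]; j=2 S=90.1142 intr=23.2558 cont=22.0558 V=23.2558[EX]; j=3 S=101.8881 intr=11.4819 cont=10.2818 V=11.4819[EX]; j=4 S=115.2004 intr=0.0000 cont=2.1314 V=2.1314[hold]; j=5 S=130.2521 intr=0.0000 cont=0.0000 V=0.0000[hold]; j=6 S=147.2703 intr=0.0000 cont=0.0000 V=0.0000[hold]; j=7 S=166.5121 intr=0.0000 cont=0.0000 V=0.0000[hold]  S*(7)=101.8881
k=6: j=0 S=74.9544 intr=38.4156 cont=37.2155 V=38.4156[EX]; j=1 S=84.7477 intr=28.6223 cont=27.4223 V=28.6223[EX]; j=2 S=95.8205 intr=17.5495 cont=16.3495 V=17.5495[EX]; j=3 S=108.3400 intr=5.0300 cont=6.0711 V=6.0711[hold]; j=4 S=122.4953 intr=0.0000 cont=0.9032 V=0.9032[hold]; j=5 S=138.5001 intr=0.0000 cont=0.0000 V=0.0000[hold]; j=6 S=156.5959 intr=0.0000 cont=0.0000 V=0.0000[hold]  S*(6)=95.8205
k=5: j=0 S=79.7008 intr=33.6692 cont=32.4692 V=33.6692[EX]; j=1 S=90.1142 intr=23.2558 cont=22.0558 V=23.2558[EX]; j=2 S=101.8881 intr=11.4819 cont=10.8707 V=11.4819[EX]; j=3 S=115.2004 intr=0.0000 cont=3.0835 V=3.0835[hold]; j=4 S=130.2521 intr=0.0000 cont=0.3827 V=0.3827[hold]; j=5 S=147.2703 intr=0.0000 cont=0.0000 V=0.0000[hold]  S*(5)=101.8881
k=4: j=0 S=84.7477 intr=28.6223 cont=27.4223 V=28.6223[EX]; j=1 S=95.8205 intr=17.5495 cont=16.3495 V=17.5495[EX]; j=2 S=108.3400 intr=5.0300 cont=6.6096 V=6.6096[hold]; j=3 S=122.4953 intr=0.0000 cont=1.5231 V=1.5231[hold]; j=4 S=138.5001 intr=0.0000 cont=0.1622 V=0.1622[hold]  S*(4)=95.8205
k=3: j=0 S=90.1142 intr=23.2558 cont=22.0558 V=23.2558[EX]; j=1 S=101.8881 intr=11.4819 cont=11.1754 V=11.4819[EX]; j=2 S=115.2004 intr=0.0000 cont=3.6624 V=3.6624[hold]; j=3 S=130.2521 intr=0.0000 cont=0.7371 V=0.7371[hold]  S*(3)=101.8881
k=2: j=0 S=95.8205 intr=17.5495 cont=16.3495 V=17.5495[EX]; j=1 S=108.3400 intr=5.0300 cont=6.9371 V=6.9371[hold]; j=2 S=122.4953 intr=0.0000 cont=1.9689 V=1.9689[hold]  S*(2)=95.8205
k=1: j=0 S=101.8881 intr=11.4819 cont=11.3606 V=11.4819[EX]; j=1 S=115.2004 intr=0.0000 cont=4.0533 V=4.0533[hold]  S*(1)=101.8881
k=0: j=0 S=108.3400 intr=5.0300 cont=7.1582 V=7.1582[hold]  S*(0)=-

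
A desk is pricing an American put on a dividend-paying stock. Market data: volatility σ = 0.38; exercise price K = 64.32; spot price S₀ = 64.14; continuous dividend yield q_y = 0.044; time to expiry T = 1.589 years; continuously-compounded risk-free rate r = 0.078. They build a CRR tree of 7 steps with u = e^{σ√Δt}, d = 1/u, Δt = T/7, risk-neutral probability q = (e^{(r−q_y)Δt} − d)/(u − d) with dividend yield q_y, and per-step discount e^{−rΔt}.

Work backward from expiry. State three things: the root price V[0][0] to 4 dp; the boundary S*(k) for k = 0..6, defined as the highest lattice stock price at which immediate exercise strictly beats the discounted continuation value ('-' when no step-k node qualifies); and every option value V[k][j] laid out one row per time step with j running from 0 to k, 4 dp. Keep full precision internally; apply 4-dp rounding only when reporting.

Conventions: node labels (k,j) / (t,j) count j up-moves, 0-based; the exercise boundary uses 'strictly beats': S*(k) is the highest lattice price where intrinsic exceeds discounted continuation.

params: Δt=0.22700 u=1.19847 d=0.83439 q=0.47614 e^(-rΔt)=0.98245
t_7 payoffs: 46.2596 38.3791 27.0600 10.8019 0.0000 0.0000 0.0000 0.0000
t_6: node(6,0) S=21.6450 payoff=42.6750 vs cont=41.7613 → 42.6750 [stop]  node(6,1) S=31.0895 payoff=33.2305 vs cont=32.4106 → 33.2305 [stop]  node(6,2) S=44.6552 payoff=19.6648 vs cont=18.9798 → 19.6648 [stop]  node(6,3) S=64.1400 payoff=0.1800 vs cont=5.5594 → 5.5594 [wait]  node(6,4) S=92.1269 payoff=0.0000 vs cont=0.0000 → 0.0000 [wait]  node(6,5) S=132.3255 payoff=0.0000 vs cont=0.0000 → 0.0000 [wait]  node(6,6) S=190.0644 payoff=0.0000 vs cont=0.0000 → 0.0000 [wait]  ⇒ S*(6)=44.6552
t_5: node(5,0) S=25.9409 payoff=38.3791 vs cont=37.5080 → 38.3791 [stop]  node(5,1) S=37.2600 payoff=27.0600 vs cont=26.3015 → 27.0600 [stop]  node(5,2) S=53.5181 payoff=10.8019 vs cont=12.7214 → 12.7214 [wait]  node(5,3) S=76.8701 payoff=0.0000 vs cont=2.8612 → 2.8612 [wait]  node(5,4) S=110.4117 payoff=0.0000 vs cont=0.0000 → 0.0000 [wait]  node(5,5) S=158.5887 payoff=0.0000 vs cont=0.0000 → 0.0000 [wait]  ⇒ S*(5)=37.2600
t_4: node(4,0) S=31.0895 payoff=33.2305 vs cont=32.4106 → 33.2305 [stop]  node(4,1) S=44.6552 payoff=19.6648 vs cont=19.8777 → 19.8777 [wait]  node(4,2) S=64.1400 payoff=0.1800 vs cont=7.8857 → 7.8857 [wait]  node(4,3) S=92.1269 payoff=0.0000 vs cont=1.4726 → 1.4726 [wait]  node(4,4) S=132.3255 payoff=0.0000 vs cont=0.0000 → 0.0000 [wait]  ⇒ S*(4)=31.0895
t_3: node(3,0) S=37.2600 payoff=27.0600 vs cont=26.4010 → 27.0600 [stop]  node(3,1) S=53.5181 payoff=10.8019 vs cont=13.9192 → 13.9192 [wait]  node(3,2) S=76.8701 payoff=0.0000 vs cont=4.7473 → 4.7473 [wait]  node(3,3) S=110.4117 payoff=0.0000 vs cont=0.7579 → 0.7579 [wait]  ⇒ S*(3)=37.2600
t_2: node(2,0) S=44.6552 payoff=19.6648 vs cont=20.4380 → 20.4380 [wait]  node(2,1) S=64.1400 payoff=0.1800 vs cont=9.3844 → 9.3844 [wait]  node(2,2) S=92.1269 payoff=0.0000 vs cont=2.7978 → 2.7978 [wait]  ⇒ S*(2)=-
t_1: node(1,0) S=53.5181 payoff=10.8019 vs cont=14.9086 → 14.9086 [wait]  node(1,1) S=76.8701 payoff=0.0000 vs cont=6.1386 → 6.1386 [wait]  ⇒ S*(1)=-
t_0: node(0,0) S=64.1400 payoff=0.1800 vs cont=10.5445 → 10.5445 [wait]  ⇒ S*(0)=-

price = 10.5445
boundary = - - - 37.2600 31.0895 37.2600 44.6552
tree:
10.5445
14.9086 6.1386
20.4380 9.3844 2.7978
27.0600 13.9192 4.7473 0.7579
33.2305 19.8777 7.8857 1.4726 0.0000
38.3791 27.0600 12.7214 2.8612 0.0000 0.0000
42.6750 33.2305 19.6648 5.5594 0.0000 0.0000 0.0000
46.2596 38.3791 27.0600 10.8019 0.0000 0.0000 0.0000 0.0000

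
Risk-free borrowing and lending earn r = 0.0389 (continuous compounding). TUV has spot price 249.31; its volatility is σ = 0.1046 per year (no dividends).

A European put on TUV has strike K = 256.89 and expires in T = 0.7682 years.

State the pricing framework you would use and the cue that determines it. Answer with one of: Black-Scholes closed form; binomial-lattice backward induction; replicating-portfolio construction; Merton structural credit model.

framework: Black-Scholes closed form

Key observation: a European-exercise option on TUV struck at 256.89 — a GBM underlying with constant parameters — admits an analytic price: the data contain no early exercise, no discrete tree, no debt structure.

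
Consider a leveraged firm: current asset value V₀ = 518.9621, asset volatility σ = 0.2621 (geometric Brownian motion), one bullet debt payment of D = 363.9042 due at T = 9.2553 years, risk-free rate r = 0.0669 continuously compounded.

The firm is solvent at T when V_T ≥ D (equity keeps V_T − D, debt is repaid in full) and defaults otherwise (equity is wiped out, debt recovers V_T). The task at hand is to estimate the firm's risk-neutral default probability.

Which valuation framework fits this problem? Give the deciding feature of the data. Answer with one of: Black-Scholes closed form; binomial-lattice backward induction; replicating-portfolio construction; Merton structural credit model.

Key observation: with the firm-asset dynamics (V₀ = 518.9621) and a single zero-coupon liability of face 363.9042 given, debt value, spread, and default probability all derive from the option view of the balance sheet.

framework: Merton structural credit model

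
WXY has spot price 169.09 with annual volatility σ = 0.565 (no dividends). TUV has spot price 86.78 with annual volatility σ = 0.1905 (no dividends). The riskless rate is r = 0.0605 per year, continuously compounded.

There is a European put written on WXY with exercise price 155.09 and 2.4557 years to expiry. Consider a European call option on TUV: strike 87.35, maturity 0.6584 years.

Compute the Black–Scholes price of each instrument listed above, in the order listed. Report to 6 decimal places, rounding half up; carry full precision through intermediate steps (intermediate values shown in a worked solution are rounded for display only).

[WXY put K=155.09]
σ√T = 0.565·√2.4557 = 0.885393
d₁ = (ln(S/K) + (r+σ²/2)T) / (σ√T) = (ln(169.09/155.09) + (0.0605+0.565²/2)·2.4557) / 0.885393 = (0.086426 + 0.540530) / 0.885393 = 0.708110
d₂ = d₁ − σ√T = 0.708110 − 0.885393 = -0.177283
e^{−rT} = 0.861940
N(−d₁) = 0.239438,  N(−d₂) = 0.570357
price = K·e^{−rT}·N(−d₂) − S·N(−d₁) = 76.244310 − 40.486644 = 35.757665
[TUV call K=87.35]
σ√T = 0.1905·√0.6584 = 0.154575
d₁ = (ln(S/K) + (r+σ²/2)T) / (σ√T) = (ln(86.78/87.35) + (0.0605+0.1905²/2)·0.6584) / 0.154575 = (-0.006547 + 0.051780) / 0.154575 = 0.292628
d₂ = d₁ − σ√T = 0.292628 − 0.154575 = 0.138053
e^{−rT} = 0.960950
N(d₁) = 0.615097,  N(d₂) = 0.554901
price = S·N(d₁) − K·e^{−rT}·N(d₂) = 53.378107 − 46.577793 = 6.800314

price(WXY put K=155.09) = 35.757665
price(TUV call K=87.35) = 6.800314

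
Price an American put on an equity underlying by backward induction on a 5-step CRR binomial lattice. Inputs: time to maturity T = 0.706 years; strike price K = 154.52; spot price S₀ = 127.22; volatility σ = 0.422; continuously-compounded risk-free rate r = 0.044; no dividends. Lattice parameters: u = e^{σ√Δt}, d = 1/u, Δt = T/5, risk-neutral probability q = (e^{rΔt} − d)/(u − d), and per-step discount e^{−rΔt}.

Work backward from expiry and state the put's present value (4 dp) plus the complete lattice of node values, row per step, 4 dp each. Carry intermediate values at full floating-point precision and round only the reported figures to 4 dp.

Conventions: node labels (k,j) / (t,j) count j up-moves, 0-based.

Δt=0.14120  u=1.17184  d=0.85336  q=0.48001  discount=0.99381
step 5 (expiry): payoffs max(K−S,0) = 96.9471 75.4607 45.9555 5.4388 0.0000 0.0000
k=4: (k=4,j=0): S=67.4661, K−S=87.0539, hold=86.0969 ⇒ V=87.0539 exercise | (k=4,j=1): S=92.6447, K−S=61.8753, hold=60.9183 ⇒ V=61.8753 exercise | (k=4,j=2): S=127.2200, K−S=27.3000, hold=26.3430 ⇒ V=27.3000 exercise | (k=4,j=3): S=174.6990, K−S=0.0000, hold=2.8106 ⇒ V=2.8106 continue | (k=4,j=4): S=239.8972, K−S=0.0000, hold=0.0000 ⇒ V=0.0000 continue
k=3: (k=3,j=0): S=79.0593, K−S=75.4607, hold=74.5037 ⇒ V=75.4607 exercise | (k=3,j=1): S=108.5645, K−S=45.9555, hold=44.9985 ⇒ V=45.9555 exercise | (k=3,j=2): S=149.0812, K−S=5.4388, hold=15.4486 ⇒ V=15.4486 continue | (k=3,j=3): S=204.7188, K−S=0.0000, hold=1.4524 ⇒ V=1.4524 continue
k=2: (k=2,j=0): S=92.6447, K−S=61.8753, hold=60.9183 ⇒ V=61.8753 exercise | (k=2,j=1): S=127.2200, K−S=27.3000, hold=31.1180 ⇒ V=31.1180 continue | (k=2,j=2): S=174.6990, K−S=0.0000, hold=8.6763 ⇒ V=8.6763 continue
k=1: (k=1,j=0): S=108.5645, K−S=45.9555, hold=46.8198 ⇒ V=46.8198 continue | (k=1,j=1): S=149.0812, K−S=5.4388, hold=20.2198 ⇒ V=20.2198 continue
k=0: (k=0,j=0): S=127.2200, K−S=27.3000, hold=33.8407 ⇒ V=33.8407 continue

price = 33.8407
tree:
33.8407
46.8198 20.2198
61.8753 31.1180 8.6763
75.4607 45.9555 15.4486 1.4524
87.0539 61.8753 27.3000 2.8106 0.0000
96.9471 75.4607 45.9555 5.4388 0.0000 0.0000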